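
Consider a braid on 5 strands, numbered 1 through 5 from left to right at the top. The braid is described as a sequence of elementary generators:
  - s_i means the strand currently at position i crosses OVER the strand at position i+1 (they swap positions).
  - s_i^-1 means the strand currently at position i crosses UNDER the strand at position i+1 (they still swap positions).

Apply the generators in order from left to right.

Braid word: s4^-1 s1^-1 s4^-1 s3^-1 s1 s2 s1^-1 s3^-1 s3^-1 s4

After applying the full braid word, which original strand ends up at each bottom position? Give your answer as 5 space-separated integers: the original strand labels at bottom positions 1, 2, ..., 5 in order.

Answer: 4 1 2 5 3

Derivation:
Gen 1 (s4^-1): strand 4 crosses under strand 5. Perm now: [1 2 3 5 4]
Gen 2 (s1^-1): strand 1 crosses under strand 2. Perm now: [2 1 3 5 4]
Gen 3 (s4^-1): strand 5 crosses under strand 4. Perm now: [2 1 3 4 5]
Gen 4 (s3^-1): strand 3 crosses under strand 4. Perm now: [2 1 4 3 5]
Gen 5 (s1): strand 2 crosses over strand 1. Perm now: [1 2 4 3 5]
Gen 6 (s2): strand 2 crosses over strand 4. Perm now: [1 4 2 3 5]
Gen 7 (s1^-1): strand 1 crosses under strand 4. Perm now: [4 1 2 3 5]
Gen 8 (s3^-1): strand 2 crosses under strand 3. Perm now: [4 1 3 2 5]
Gen 9 (s3^-1): strand 3 crosses under strand 2. Perm now: [4 1 2 3 5]
Gen 10 (s4): strand 3 crosses over strand 5. Perm now: [4 1 2 5 3]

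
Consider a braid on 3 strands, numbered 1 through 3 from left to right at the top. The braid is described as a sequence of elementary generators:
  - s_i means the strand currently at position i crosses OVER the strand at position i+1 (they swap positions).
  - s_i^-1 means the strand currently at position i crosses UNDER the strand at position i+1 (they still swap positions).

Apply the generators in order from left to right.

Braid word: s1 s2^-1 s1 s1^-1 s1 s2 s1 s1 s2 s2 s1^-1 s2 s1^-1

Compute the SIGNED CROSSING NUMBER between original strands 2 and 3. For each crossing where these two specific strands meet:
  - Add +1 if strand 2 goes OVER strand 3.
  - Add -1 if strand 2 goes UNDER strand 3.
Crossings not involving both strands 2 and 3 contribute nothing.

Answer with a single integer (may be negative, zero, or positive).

Gen 1: crossing 1x2. Both 2&3? no. Sum: 0
Gen 2: crossing 1x3. Both 2&3? no. Sum: 0
Gen 3: 2 over 3. Both 2&3? yes. Contrib: +1. Sum: 1
Gen 4: 3 under 2. Both 2&3? yes. Contrib: +1. Sum: 2
Gen 5: 2 over 3. Both 2&3? yes. Contrib: +1. Sum: 3
Gen 6: crossing 2x1. Both 2&3? no. Sum: 3
Gen 7: crossing 3x1. Both 2&3? no. Sum: 3
Gen 8: crossing 1x3. Both 2&3? no. Sum: 3
Gen 9: crossing 1x2. Both 2&3? no. Sum: 3
Gen 10: crossing 2x1. Both 2&3? no. Sum: 3
Gen 11: crossing 3x1. Both 2&3? no. Sum: 3
Gen 12: 3 over 2. Both 2&3? yes. Contrib: -1. Sum: 2
Gen 13: crossing 1x2. Both 2&3? no. Sum: 2

Answer: 2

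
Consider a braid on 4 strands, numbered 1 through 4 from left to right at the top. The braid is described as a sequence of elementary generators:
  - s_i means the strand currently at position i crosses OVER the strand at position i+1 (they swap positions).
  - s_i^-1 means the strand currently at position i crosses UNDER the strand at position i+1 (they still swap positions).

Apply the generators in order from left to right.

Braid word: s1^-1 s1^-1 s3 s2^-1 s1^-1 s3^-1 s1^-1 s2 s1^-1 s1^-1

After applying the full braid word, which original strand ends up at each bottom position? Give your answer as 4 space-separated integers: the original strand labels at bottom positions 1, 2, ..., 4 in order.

Gen 1 (s1^-1): strand 1 crosses under strand 2. Perm now: [2 1 3 4]
Gen 2 (s1^-1): strand 2 crosses under strand 1. Perm now: [1 2 3 4]
Gen 3 (s3): strand 3 crosses over strand 4. Perm now: [1 2 4 3]
Gen 4 (s2^-1): strand 2 crosses under strand 4. Perm now: [1 4 2 3]
Gen 5 (s1^-1): strand 1 crosses under strand 4. Perm now: [4 1 2 3]
Gen 6 (s3^-1): strand 2 crosses under strand 3. Perm now: [4 1 3 2]
Gen 7 (s1^-1): strand 4 crosses under strand 1. Perm now: [1 4 3 2]
Gen 8 (s2): strand 4 crosses over strand 3. Perm now: [1 3 4 2]
Gen 9 (s1^-1): strand 1 crosses under strand 3. Perm now: [3 1 4 2]
Gen 10 (s1^-1): strand 3 crosses under strand 1. Perm now: [1 3 4 2]

Answer: 1 3 4 2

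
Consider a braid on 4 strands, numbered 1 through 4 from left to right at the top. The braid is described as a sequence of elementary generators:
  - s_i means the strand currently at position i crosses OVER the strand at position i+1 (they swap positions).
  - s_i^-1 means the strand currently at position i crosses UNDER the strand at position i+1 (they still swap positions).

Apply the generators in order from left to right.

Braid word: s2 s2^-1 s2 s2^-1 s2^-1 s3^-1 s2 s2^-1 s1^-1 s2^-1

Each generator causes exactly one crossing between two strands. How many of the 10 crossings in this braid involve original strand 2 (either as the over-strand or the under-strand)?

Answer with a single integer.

Answer: 6

Derivation:
Gen 1: crossing 2x3. Involves strand 2? yes. Count so far: 1
Gen 2: crossing 3x2. Involves strand 2? yes. Count so far: 2
Gen 3: crossing 2x3. Involves strand 2? yes. Count so far: 3
Gen 4: crossing 3x2. Involves strand 2? yes. Count so far: 4
Gen 5: crossing 2x3. Involves strand 2? yes. Count so far: 5
Gen 6: crossing 2x4. Involves strand 2? yes. Count so far: 6
Gen 7: crossing 3x4. Involves strand 2? no. Count so far: 6
Gen 8: crossing 4x3. Involves strand 2? no. Count so far: 6
Gen 9: crossing 1x3. Involves strand 2? no. Count so far: 6
Gen 10: crossing 1x4. Involves strand 2? no. Count so far: 6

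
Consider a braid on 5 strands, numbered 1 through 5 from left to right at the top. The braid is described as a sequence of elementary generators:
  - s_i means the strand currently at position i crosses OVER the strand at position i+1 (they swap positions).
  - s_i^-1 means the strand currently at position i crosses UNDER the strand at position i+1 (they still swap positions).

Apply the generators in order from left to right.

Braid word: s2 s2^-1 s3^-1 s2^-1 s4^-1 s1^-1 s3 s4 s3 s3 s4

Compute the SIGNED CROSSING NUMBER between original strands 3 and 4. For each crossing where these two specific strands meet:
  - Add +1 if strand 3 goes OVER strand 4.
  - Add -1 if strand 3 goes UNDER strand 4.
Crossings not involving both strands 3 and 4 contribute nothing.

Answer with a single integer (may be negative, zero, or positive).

Gen 1: crossing 2x3. Both 3&4? no. Sum: 0
Gen 2: crossing 3x2. Both 3&4? no. Sum: 0
Gen 3: 3 under 4. Both 3&4? yes. Contrib: -1. Sum: -1
Gen 4: crossing 2x4. Both 3&4? no. Sum: -1
Gen 5: crossing 3x5. Both 3&4? no. Sum: -1
Gen 6: crossing 1x4. Both 3&4? no. Sum: -1
Gen 7: crossing 2x5. Both 3&4? no. Sum: -1
Gen 8: crossing 2x3. Both 3&4? no. Sum: -1
Gen 9: crossing 5x3. Both 3&4? no. Sum: -1
Gen 10: crossing 3x5. Both 3&4? no. Sum: -1
Gen 11: crossing 3x2. Both 3&4? no. Sum: -1

Answer: -1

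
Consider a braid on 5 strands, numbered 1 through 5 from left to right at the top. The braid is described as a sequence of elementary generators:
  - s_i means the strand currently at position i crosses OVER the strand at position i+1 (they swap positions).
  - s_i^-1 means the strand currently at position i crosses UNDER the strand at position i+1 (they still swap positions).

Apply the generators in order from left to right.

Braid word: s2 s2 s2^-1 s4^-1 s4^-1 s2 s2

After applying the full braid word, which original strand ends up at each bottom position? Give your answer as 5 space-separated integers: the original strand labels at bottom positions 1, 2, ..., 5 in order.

Gen 1 (s2): strand 2 crosses over strand 3. Perm now: [1 3 2 4 5]
Gen 2 (s2): strand 3 crosses over strand 2. Perm now: [1 2 3 4 5]
Gen 3 (s2^-1): strand 2 crosses under strand 3. Perm now: [1 3 2 4 5]
Gen 4 (s4^-1): strand 4 crosses under strand 5. Perm now: [1 3 2 5 4]
Gen 5 (s4^-1): strand 5 crosses under strand 4. Perm now: [1 3 2 4 5]
Gen 6 (s2): strand 3 crosses over strand 2. Perm now: [1 2 3 4 5]
Gen 7 (s2): strand 2 crosses over strand 3. Perm now: [1 3 2 4 5]

Answer: 1 3 2 4 5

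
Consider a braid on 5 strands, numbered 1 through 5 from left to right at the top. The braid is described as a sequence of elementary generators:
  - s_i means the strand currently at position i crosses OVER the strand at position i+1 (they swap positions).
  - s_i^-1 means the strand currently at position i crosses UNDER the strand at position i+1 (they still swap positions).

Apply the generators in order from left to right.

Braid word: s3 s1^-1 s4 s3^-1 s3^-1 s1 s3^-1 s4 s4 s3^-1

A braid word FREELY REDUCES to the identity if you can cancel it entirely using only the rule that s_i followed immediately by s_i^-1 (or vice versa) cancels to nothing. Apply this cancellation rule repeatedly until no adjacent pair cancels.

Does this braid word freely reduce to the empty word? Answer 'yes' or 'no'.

Gen 1 (s3): push. Stack: [s3]
Gen 2 (s1^-1): push. Stack: [s3 s1^-1]
Gen 3 (s4): push. Stack: [s3 s1^-1 s4]
Gen 4 (s3^-1): push. Stack: [s3 s1^-1 s4 s3^-1]
Gen 5 (s3^-1): push. Stack: [s3 s1^-1 s4 s3^-1 s3^-1]
Gen 6 (s1): push. Stack: [s3 s1^-1 s4 s3^-1 s3^-1 s1]
Gen 7 (s3^-1): push. Stack: [s3 s1^-1 s4 s3^-1 s3^-1 s1 s3^-1]
Gen 8 (s4): push. Stack: [s3 s1^-1 s4 s3^-1 s3^-1 s1 s3^-1 s4]
Gen 9 (s4): push. Stack: [s3 s1^-1 s4 s3^-1 s3^-1 s1 s3^-1 s4 s4]
Gen 10 (s3^-1): push. Stack: [s3 s1^-1 s4 s3^-1 s3^-1 s1 s3^-1 s4 s4 s3^-1]
Reduced word: s3 s1^-1 s4 s3^-1 s3^-1 s1 s3^-1 s4 s4 s3^-1

Answer: no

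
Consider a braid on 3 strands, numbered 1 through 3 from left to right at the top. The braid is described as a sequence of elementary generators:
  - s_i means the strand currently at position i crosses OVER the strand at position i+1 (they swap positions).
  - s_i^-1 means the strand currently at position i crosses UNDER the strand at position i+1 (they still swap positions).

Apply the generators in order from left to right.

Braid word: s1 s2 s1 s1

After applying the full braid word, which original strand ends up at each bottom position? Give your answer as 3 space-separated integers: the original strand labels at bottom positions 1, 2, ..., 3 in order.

Gen 1 (s1): strand 1 crosses over strand 2. Perm now: [2 1 3]
Gen 2 (s2): strand 1 crosses over strand 3. Perm now: [2 3 1]
Gen 3 (s1): strand 2 crosses over strand 3. Perm now: [3 2 1]
Gen 4 (s1): strand 3 crosses over strand 2. Perm now: [2 3 1]

Answer: 2 3 1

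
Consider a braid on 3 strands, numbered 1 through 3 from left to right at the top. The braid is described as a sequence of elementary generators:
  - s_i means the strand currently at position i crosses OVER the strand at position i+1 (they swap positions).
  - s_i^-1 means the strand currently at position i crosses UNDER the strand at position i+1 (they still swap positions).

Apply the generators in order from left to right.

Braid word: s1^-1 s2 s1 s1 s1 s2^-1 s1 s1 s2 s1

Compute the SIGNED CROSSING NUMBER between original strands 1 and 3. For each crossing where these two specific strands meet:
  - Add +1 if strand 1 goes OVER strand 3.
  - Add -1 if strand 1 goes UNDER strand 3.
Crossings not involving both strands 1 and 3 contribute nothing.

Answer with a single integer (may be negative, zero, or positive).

Answer: 1

Derivation:
Gen 1: crossing 1x2. Both 1&3? no. Sum: 0
Gen 2: 1 over 3. Both 1&3? yes. Contrib: +1. Sum: 1
Gen 3: crossing 2x3. Both 1&3? no. Sum: 1
Gen 4: crossing 3x2. Both 1&3? no. Sum: 1
Gen 5: crossing 2x3. Both 1&3? no. Sum: 1
Gen 6: crossing 2x1. Both 1&3? no. Sum: 1
Gen 7: 3 over 1. Both 1&3? yes. Contrib: -1. Sum: 0
Gen 8: 1 over 3. Both 1&3? yes. Contrib: +1. Sum: 1
Gen 9: crossing 1x2. Both 1&3? no. Sum: 1
Gen 10: crossing 3x2. Both 1&3? no. Sum: 1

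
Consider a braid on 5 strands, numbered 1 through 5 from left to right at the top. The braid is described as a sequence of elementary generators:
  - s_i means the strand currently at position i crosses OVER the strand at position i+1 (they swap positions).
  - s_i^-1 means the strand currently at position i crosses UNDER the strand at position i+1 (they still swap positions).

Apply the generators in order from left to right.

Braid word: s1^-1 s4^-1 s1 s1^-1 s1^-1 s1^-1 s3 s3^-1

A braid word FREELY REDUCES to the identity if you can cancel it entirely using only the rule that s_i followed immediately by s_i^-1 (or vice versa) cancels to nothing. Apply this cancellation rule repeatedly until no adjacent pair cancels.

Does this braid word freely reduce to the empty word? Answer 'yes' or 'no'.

Gen 1 (s1^-1): push. Stack: [s1^-1]
Gen 2 (s4^-1): push. Stack: [s1^-1 s4^-1]
Gen 3 (s1): push. Stack: [s1^-1 s4^-1 s1]
Gen 4 (s1^-1): cancels prior s1. Stack: [s1^-1 s4^-1]
Gen 5 (s1^-1): push. Stack: [s1^-1 s4^-1 s1^-1]
Gen 6 (s1^-1): push. Stack: [s1^-1 s4^-1 s1^-1 s1^-1]
Gen 7 (s3): push. Stack: [s1^-1 s4^-1 s1^-1 s1^-1 s3]
Gen 8 (s3^-1): cancels prior s3. Stack: [s1^-1 s4^-1 s1^-1 s1^-1]
Reduced word: s1^-1 s4^-1 s1^-1 s1^-1

Answer: no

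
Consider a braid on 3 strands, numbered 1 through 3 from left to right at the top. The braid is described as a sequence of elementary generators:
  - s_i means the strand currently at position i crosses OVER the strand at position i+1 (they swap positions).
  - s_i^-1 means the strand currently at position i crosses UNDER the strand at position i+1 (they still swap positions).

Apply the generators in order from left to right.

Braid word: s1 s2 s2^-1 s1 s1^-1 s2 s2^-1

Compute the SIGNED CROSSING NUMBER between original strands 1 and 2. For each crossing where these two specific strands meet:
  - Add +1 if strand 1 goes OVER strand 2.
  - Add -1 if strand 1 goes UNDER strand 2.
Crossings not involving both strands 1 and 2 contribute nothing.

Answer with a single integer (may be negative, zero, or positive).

Answer: -1

Derivation:
Gen 1: 1 over 2. Both 1&2? yes. Contrib: +1. Sum: 1
Gen 2: crossing 1x3. Both 1&2? no. Sum: 1
Gen 3: crossing 3x1. Both 1&2? no. Sum: 1
Gen 4: 2 over 1. Both 1&2? yes. Contrib: -1. Sum: 0
Gen 5: 1 under 2. Both 1&2? yes. Contrib: -1. Sum: -1
Gen 6: crossing 1x3. Both 1&2? no. Sum: -1
Gen 7: crossing 3x1. Both 1&2? no. Sum: -1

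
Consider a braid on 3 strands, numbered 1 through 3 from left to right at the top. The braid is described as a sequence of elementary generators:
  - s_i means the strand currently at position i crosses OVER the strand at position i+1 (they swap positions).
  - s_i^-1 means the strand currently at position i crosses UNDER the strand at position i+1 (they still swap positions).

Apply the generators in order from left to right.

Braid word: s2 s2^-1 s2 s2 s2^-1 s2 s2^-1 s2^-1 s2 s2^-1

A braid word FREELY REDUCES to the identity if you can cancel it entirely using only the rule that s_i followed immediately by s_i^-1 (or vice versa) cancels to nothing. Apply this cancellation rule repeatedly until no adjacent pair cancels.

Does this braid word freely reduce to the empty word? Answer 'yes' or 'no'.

Gen 1 (s2): push. Stack: [s2]
Gen 2 (s2^-1): cancels prior s2. Stack: []
Gen 3 (s2): push. Stack: [s2]
Gen 4 (s2): push. Stack: [s2 s2]
Gen 5 (s2^-1): cancels prior s2. Stack: [s2]
Gen 6 (s2): push. Stack: [s2 s2]
Gen 7 (s2^-1): cancels prior s2. Stack: [s2]
Gen 8 (s2^-1): cancels prior s2. Stack: []
Gen 9 (s2): push. Stack: [s2]
Gen 10 (s2^-1): cancels prior s2. Stack: []
Reduced word: (empty)

Answer: yes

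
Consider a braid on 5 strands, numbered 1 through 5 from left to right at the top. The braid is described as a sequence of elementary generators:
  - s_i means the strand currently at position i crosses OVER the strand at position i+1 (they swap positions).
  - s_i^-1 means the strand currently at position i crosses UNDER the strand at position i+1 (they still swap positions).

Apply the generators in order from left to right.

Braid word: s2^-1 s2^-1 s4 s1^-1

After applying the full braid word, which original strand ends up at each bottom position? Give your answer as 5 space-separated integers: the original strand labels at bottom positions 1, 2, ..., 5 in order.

Gen 1 (s2^-1): strand 2 crosses under strand 3. Perm now: [1 3 2 4 5]
Gen 2 (s2^-1): strand 3 crosses under strand 2. Perm now: [1 2 3 4 5]
Gen 3 (s4): strand 4 crosses over strand 5. Perm now: [1 2 3 5 4]
Gen 4 (s1^-1): strand 1 crosses under strand 2. Perm now: [2 1 3 5 4]

Answer: 2 1 3 5 4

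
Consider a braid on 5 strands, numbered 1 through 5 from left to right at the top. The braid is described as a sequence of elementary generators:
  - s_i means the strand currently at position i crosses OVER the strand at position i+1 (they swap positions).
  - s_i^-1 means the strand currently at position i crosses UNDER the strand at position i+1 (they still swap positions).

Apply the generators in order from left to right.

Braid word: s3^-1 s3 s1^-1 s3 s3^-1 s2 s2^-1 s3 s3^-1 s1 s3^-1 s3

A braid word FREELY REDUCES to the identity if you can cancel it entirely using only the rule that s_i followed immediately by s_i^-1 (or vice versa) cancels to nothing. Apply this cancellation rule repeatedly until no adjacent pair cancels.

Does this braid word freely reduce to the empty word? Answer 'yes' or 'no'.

Gen 1 (s3^-1): push. Stack: [s3^-1]
Gen 2 (s3): cancels prior s3^-1. Stack: []
Gen 3 (s1^-1): push. Stack: [s1^-1]
Gen 4 (s3): push. Stack: [s1^-1 s3]
Gen 5 (s3^-1): cancels prior s3. Stack: [s1^-1]
Gen 6 (s2): push. Stack: [s1^-1 s2]
Gen 7 (s2^-1): cancels prior s2. Stack: [s1^-1]
Gen 8 (s3): push. Stack: [s1^-1 s3]
Gen 9 (s3^-1): cancels prior s3. Stack: [s1^-1]
Gen 10 (s1): cancels prior s1^-1. Stack: []
Gen 11 (s3^-1): push. Stack: [s3^-1]
Gen 12 (s3): cancels prior s3^-1. Stack: []
Reduced word: (empty)

Answer: yes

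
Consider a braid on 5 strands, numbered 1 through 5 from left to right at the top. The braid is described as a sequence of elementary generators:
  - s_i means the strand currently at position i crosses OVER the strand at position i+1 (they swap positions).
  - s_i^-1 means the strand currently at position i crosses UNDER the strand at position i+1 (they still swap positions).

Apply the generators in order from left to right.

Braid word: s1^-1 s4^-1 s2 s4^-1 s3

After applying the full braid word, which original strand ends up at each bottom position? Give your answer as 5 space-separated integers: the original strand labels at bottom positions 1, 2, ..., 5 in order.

Gen 1 (s1^-1): strand 1 crosses under strand 2. Perm now: [2 1 3 4 5]
Gen 2 (s4^-1): strand 4 crosses under strand 5. Perm now: [2 1 3 5 4]
Gen 3 (s2): strand 1 crosses over strand 3. Perm now: [2 3 1 5 4]
Gen 4 (s4^-1): strand 5 crosses under strand 4. Perm now: [2 3 1 4 5]
Gen 5 (s3): strand 1 crosses over strand 4. Perm now: [2 3 4 1 5]

Answer: 2 3 4 1 5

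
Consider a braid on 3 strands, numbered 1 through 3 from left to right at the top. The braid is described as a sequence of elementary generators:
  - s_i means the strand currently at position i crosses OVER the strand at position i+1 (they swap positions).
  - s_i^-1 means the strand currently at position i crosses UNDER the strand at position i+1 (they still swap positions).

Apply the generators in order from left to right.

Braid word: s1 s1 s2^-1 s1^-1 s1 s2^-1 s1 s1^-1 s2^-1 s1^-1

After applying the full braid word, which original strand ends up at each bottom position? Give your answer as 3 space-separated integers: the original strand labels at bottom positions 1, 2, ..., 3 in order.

Answer: 3 1 2

Derivation:
Gen 1 (s1): strand 1 crosses over strand 2. Perm now: [2 1 3]
Gen 2 (s1): strand 2 crosses over strand 1. Perm now: [1 2 3]
Gen 3 (s2^-1): strand 2 crosses under strand 3. Perm now: [1 3 2]
Gen 4 (s1^-1): strand 1 crosses under strand 3. Perm now: [3 1 2]
Gen 5 (s1): strand 3 crosses over strand 1. Perm now: [1 3 2]
Gen 6 (s2^-1): strand 3 crosses under strand 2. Perm now: [1 2 3]
Gen 7 (s1): strand 1 crosses over strand 2. Perm now: [2 1 3]
Gen 8 (s1^-1): strand 2 crosses under strand 1. Perm now: [1 2 3]
Gen 9 (s2^-1): strand 2 crosses under strand 3. Perm now: [1 3 2]
Gen 10 (s1^-1): strand 1 crosses under strand 3. Perm now: [3 1 2]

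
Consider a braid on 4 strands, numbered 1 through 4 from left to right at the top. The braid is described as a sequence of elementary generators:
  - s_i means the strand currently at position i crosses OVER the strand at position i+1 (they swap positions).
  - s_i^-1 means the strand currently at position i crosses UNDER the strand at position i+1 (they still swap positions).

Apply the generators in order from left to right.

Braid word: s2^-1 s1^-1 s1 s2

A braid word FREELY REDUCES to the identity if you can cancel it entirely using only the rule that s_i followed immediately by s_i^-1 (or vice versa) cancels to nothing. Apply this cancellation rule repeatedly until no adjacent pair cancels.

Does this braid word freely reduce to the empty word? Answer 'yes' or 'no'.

Gen 1 (s2^-1): push. Stack: [s2^-1]
Gen 2 (s1^-1): push. Stack: [s2^-1 s1^-1]
Gen 3 (s1): cancels prior s1^-1. Stack: [s2^-1]
Gen 4 (s2): cancels prior s2^-1. Stack: []
Reduced word: (empty)

Answer: yes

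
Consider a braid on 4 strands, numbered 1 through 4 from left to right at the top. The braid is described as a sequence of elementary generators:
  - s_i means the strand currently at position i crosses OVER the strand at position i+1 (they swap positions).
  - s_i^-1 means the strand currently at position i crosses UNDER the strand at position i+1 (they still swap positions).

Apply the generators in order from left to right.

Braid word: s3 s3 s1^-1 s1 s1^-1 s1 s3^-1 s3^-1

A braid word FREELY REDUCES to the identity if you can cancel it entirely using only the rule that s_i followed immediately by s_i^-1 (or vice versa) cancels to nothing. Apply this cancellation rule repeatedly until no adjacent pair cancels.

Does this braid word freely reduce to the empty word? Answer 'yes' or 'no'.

Gen 1 (s3): push. Stack: [s3]
Gen 2 (s3): push. Stack: [s3 s3]
Gen 3 (s1^-1): push. Stack: [s3 s3 s1^-1]
Gen 4 (s1): cancels prior s1^-1. Stack: [s3 s3]
Gen 5 (s1^-1): push. Stack: [s3 s3 s1^-1]
Gen 6 (s1): cancels prior s1^-1. Stack: [s3 s3]
Gen 7 (s3^-1): cancels prior s3. Stack: [s3]
Gen 8 (s3^-1): cancels prior s3. Stack: []
Reduced word: (empty)

Answer: yes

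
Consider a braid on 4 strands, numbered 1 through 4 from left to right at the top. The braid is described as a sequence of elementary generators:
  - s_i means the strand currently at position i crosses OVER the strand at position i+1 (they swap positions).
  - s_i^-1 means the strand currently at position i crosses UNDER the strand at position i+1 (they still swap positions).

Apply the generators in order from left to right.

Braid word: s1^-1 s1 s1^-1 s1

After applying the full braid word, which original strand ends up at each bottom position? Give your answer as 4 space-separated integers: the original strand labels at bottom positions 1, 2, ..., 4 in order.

Answer: 1 2 3 4

Derivation:
Gen 1 (s1^-1): strand 1 crosses under strand 2. Perm now: [2 1 3 4]
Gen 2 (s1): strand 2 crosses over strand 1. Perm now: [1 2 3 4]
Gen 3 (s1^-1): strand 1 crosses under strand 2. Perm now: [2 1 3 4]
Gen 4 (s1): strand 2 crosses over strand 1. Perm now: [1 2 3 4]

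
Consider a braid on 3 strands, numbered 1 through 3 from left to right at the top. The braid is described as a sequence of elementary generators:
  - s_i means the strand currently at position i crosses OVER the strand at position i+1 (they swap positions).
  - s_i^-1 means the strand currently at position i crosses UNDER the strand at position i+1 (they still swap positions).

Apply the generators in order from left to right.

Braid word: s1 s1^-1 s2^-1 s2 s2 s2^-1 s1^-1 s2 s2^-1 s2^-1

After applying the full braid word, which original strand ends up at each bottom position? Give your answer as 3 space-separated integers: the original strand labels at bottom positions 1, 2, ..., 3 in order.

Answer: 2 3 1

Derivation:
Gen 1 (s1): strand 1 crosses over strand 2. Perm now: [2 1 3]
Gen 2 (s1^-1): strand 2 crosses under strand 1. Perm now: [1 2 3]
Gen 3 (s2^-1): strand 2 crosses under strand 3. Perm now: [1 3 2]
Gen 4 (s2): strand 3 crosses over strand 2. Perm now: [1 2 3]
Gen 5 (s2): strand 2 crosses over strand 3. Perm now: [1 3 2]
Gen 6 (s2^-1): strand 3 crosses under strand 2. Perm now: [1 2 3]
Gen 7 (s1^-1): strand 1 crosses under strand 2. Perm now: [2 1 3]
Gen 8 (s2): strand 1 crosses over strand 3. Perm now: [2 3 1]
Gen 9 (s2^-1): strand 3 crosses under strand 1. Perm now: [2 1 3]
Gen 10 (s2^-1): strand 1 crosses under strand 3. Perm now: [2 3 1]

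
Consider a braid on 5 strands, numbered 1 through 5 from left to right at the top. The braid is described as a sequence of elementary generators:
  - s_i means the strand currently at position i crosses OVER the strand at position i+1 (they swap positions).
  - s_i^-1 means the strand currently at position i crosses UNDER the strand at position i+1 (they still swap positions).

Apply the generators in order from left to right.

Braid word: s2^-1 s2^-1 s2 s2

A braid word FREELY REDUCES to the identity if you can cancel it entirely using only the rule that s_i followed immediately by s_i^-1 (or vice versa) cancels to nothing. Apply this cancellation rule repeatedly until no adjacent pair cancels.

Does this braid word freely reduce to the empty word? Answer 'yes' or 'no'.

Gen 1 (s2^-1): push. Stack: [s2^-1]
Gen 2 (s2^-1): push. Stack: [s2^-1 s2^-1]
Gen 3 (s2): cancels prior s2^-1. Stack: [s2^-1]
Gen 4 (s2): cancels prior s2^-1. Stack: []
Reduced word: (empty)

Answer: yes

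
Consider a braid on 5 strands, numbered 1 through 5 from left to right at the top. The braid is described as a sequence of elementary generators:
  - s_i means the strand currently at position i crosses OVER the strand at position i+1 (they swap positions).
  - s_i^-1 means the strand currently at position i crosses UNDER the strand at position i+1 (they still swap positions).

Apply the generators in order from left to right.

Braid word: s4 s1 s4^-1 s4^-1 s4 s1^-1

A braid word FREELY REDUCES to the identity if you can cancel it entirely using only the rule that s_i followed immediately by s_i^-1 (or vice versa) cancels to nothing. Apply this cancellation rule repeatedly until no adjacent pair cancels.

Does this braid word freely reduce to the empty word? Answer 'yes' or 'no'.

Answer: no

Derivation:
Gen 1 (s4): push. Stack: [s4]
Gen 2 (s1): push. Stack: [s4 s1]
Gen 3 (s4^-1): push. Stack: [s4 s1 s4^-1]
Gen 4 (s4^-1): push. Stack: [s4 s1 s4^-1 s4^-1]
Gen 5 (s4): cancels prior s4^-1. Stack: [s4 s1 s4^-1]
Gen 6 (s1^-1): push. Stack: [s4 s1 s4^-1 s1^-1]
Reduced word: s4 s1 s4^-1 s1^-1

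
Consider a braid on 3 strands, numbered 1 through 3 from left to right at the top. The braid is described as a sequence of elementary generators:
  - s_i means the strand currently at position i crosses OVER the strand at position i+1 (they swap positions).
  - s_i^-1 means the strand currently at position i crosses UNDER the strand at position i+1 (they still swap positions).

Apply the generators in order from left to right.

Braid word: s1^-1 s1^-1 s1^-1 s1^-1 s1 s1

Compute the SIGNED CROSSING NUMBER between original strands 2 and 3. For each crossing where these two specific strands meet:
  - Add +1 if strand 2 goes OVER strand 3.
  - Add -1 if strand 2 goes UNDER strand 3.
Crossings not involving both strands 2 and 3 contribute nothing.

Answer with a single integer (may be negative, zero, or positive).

Gen 1: crossing 1x2. Both 2&3? no. Sum: 0
Gen 2: crossing 2x1. Both 2&3? no. Sum: 0
Gen 3: crossing 1x2. Both 2&3? no. Sum: 0
Gen 4: crossing 2x1. Both 2&3? no. Sum: 0
Gen 5: crossing 1x2. Both 2&3? no. Sum: 0
Gen 6: crossing 2x1. Both 2&3? no. Sum: 0

Answer: 0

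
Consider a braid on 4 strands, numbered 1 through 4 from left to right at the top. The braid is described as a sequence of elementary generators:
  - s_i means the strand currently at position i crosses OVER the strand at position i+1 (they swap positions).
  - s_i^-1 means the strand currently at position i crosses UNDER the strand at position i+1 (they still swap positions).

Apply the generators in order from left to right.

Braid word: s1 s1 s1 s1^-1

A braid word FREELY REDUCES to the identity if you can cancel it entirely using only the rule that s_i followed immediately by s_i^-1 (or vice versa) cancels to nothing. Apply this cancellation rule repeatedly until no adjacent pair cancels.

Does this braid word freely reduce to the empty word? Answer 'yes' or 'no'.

Gen 1 (s1): push. Stack: [s1]
Gen 2 (s1): push. Stack: [s1 s1]
Gen 3 (s1): push. Stack: [s1 s1 s1]
Gen 4 (s1^-1): cancels prior s1. Stack: [s1 s1]
Reduced word: s1 s1

Answer: no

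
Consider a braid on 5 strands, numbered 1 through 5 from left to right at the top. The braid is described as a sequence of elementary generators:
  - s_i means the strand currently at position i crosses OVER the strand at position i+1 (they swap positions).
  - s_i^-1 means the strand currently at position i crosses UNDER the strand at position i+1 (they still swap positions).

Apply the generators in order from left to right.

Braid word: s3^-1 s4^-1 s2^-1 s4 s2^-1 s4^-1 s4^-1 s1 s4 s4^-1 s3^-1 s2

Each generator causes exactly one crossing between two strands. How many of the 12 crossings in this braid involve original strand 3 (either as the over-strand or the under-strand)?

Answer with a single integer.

Gen 1: crossing 3x4. Involves strand 3? yes. Count so far: 1
Gen 2: crossing 3x5. Involves strand 3? yes. Count so far: 2
Gen 3: crossing 2x4. Involves strand 3? no. Count so far: 2
Gen 4: crossing 5x3. Involves strand 3? yes. Count so far: 3
Gen 5: crossing 4x2. Involves strand 3? no. Count so far: 3
Gen 6: crossing 3x5. Involves strand 3? yes. Count so far: 4
Gen 7: crossing 5x3. Involves strand 3? yes. Count so far: 5
Gen 8: crossing 1x2. Involves strand 3? no. Count so far: 5
Gen 9: crossing 3x5. Involves strand 3? yes. Count so far: 6
Gen 10: crossing 5x3. Involves strand 3? yes. Count so far: 7
Gen 11: crossing 4x3. Involves strand 3? yes. Count so far: 8
Gen 12: crossing 1x3. Involves strand 3? yes. Count so far: 9

Answer: 9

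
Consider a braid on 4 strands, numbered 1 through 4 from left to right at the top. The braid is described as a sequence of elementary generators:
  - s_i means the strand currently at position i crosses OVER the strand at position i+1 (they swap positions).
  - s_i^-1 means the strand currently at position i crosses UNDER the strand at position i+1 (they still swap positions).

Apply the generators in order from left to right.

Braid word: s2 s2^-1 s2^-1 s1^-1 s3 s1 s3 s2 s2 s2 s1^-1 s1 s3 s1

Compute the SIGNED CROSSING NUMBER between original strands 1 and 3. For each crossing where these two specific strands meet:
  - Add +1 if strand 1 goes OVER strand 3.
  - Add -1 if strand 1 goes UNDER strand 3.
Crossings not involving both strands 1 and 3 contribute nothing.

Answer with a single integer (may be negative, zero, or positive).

Answer: -2

Derivation:
Gen 1: crossing 2x3. Both 1&3? no. Sum: 0
Gen 2: crossing 3x2. Both 1&3? no. Sum: 0
Gen 3: crossing 2x3. Both 1&3? no. Sum: 0
Gen 4: 1 under 3. Both 1&3? yes. Contrib: -1. Sum: -1
Gen 5: crossing 2x4. Both 1&3? no. Sum: -1
Gen 6: 3 over 1. Both 1&3? yes. Contrib: -1. Sum: -2
Gen 7: crossing 4x2. Both 1&3? no. Sum: -2
Gen 8: crossing 3x2. Both 1&3? no. Sum: -2
Gen 9: crossing 2x3. Both 1&3? no. Sum: -2
Gen 10: crossing 3x2. Both 1&3? no. Sum: -2
Gen 11: crossing 1x2. Both 1&3? no. Sum: -2
Gen 12: crossing 2x1. Both 1&3? no. Sum: -2
Gen 13: crossing 3x4. Both 1&3? no. Sum: -2
Gen 14: crossing 1x2. Both 1&3? no. Sum: -2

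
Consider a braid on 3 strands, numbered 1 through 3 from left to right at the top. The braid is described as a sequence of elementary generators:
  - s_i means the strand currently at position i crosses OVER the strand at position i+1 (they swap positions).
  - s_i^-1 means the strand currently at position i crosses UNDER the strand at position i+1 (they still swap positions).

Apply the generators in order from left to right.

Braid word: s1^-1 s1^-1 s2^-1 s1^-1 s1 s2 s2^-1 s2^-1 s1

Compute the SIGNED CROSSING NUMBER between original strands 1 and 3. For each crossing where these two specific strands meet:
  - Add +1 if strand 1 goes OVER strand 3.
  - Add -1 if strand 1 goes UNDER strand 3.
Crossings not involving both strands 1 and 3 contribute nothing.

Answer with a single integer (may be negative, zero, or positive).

Gen 1: crossing 1x2. Both 1&3? no. Sum: 0
Gen 2: crossing 2x1. Both 1&3? no. Sum: 0
Gen 3: crossing 2x3. Both 1&3? no. Sum: 0
Gen 4: 1 under 3. Both 1&3? yes. Contrib: -1. Sum: -1
Gen 5: 3 over 1. Both 1&3? yes. Contrib: -1. Sum: -2
Gen 6: crossing 3x2. Both 1&3? no. Sum: -2
Gen 7: crossing 2x3. Both 1&3? no. Sum: -2
Gen 8: crossing 3x2. Both 1&3? no. Sum: -2
Gen 9: crossing 1x2. Both 1&3? no. Sum: -2

Answer: -2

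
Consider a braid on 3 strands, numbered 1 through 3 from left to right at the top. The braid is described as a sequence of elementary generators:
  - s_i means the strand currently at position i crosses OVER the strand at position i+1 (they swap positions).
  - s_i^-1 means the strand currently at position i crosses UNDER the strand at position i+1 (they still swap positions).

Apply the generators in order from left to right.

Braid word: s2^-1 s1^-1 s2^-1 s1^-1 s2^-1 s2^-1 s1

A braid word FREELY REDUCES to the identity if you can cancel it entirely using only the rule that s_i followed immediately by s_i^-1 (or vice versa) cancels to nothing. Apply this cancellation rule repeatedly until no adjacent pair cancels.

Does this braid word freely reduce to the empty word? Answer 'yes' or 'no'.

Answer: no

Derivation:
Gen 1 (s2^-1): push. Stack: [s2^-1]
Gen 2 (s1^-1): push. Stack: [s2^-1 s1^-1]
Gen 3 (s2^-1): push. Stack: [s2^-1 s1^-1 s2^-1]
Gen 4 (s1^-1): push. Stack: [s2^-1 s1^-1 s2^-1 s1^-1]
Gen 5 (s2^-1): push. Stack: [s2^-1 s1^-1 s2^-1 s1^-1 s2^-1]
Gen 6 (s2^-1): push. Stack: [s2^-1 s1^-1 s2^-1 s1^-1 s2^-1 s2^-1]
Gen 7 (s1): push. Stack: [s2^-1 s1^-1 s2^-1 s1^-1 s2^-1 s2^-1 s1]
Reduced word: s2^-1 s1^-1 s2^-1 s1^-1 s2^-1 s2^-1 s1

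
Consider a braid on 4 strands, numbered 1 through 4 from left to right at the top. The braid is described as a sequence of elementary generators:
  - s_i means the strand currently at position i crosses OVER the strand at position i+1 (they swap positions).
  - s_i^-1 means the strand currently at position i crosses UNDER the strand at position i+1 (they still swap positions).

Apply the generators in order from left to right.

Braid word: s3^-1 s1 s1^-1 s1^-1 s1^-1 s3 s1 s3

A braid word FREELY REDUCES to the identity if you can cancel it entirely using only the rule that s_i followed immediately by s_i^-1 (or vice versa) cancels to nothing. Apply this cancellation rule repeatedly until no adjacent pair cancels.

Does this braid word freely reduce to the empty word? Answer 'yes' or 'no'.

Answer: no

Derivation:
Gen 1 (s3^-1): push. Stack: [s3^-1]
Gen 2 (s1): push. Stack: [s3^-1 s1]
Gen 3 (s1^-1): cancels prior s1. Stack: [s3^-1]
Gen 4 (s1^-1): push. Stack: [s3^-1 s1^-1]
Gen 5 (s1^-1): push. Stack: [s3^-1 s1^-1 s1^-1]
Gen 6 (s3): push. Stack: [s3^-1 s1^-1 s1^-1 s3]
Gen 7 (s1): push. Stack: [s3^-1 s1^-1 s1^-1 s3 s1]
Gen 8 (s3): push. Stack: [s3^-1 s1^-1 s1^-1 s3 s1 s3]
Reduced word: s3^-1 s1^-1 s1^-1 s3 s1 s3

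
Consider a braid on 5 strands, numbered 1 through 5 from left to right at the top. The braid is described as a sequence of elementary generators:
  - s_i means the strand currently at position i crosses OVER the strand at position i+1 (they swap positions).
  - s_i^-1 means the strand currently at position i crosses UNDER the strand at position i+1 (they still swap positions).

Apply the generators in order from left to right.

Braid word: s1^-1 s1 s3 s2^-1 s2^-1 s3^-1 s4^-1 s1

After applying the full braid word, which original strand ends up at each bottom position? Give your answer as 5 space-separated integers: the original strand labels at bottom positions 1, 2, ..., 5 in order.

Answer: 2 1 3 5 4

Derivation:
Gen 1 (s1^-1): strand 1 crosses under strand 2. Perm now: [2 1 3 4 5]
Gen 2 (s1): strand 2 crosses over strand 1. Perm now: [1 2 3 4 5]
Gen 3 (s3): strand 3 crosses over strand 4. Perm now: [1 2 4 3 5]
Gen 4 (s2^-1): strand 2 crosses under strand 4. Perm now: [1 4 2 3 5]
Gen 5 (s2^-1): strand 4 crosses under strand 2. Perm now: [1 2 4 3 5]
Gen 6 (s3^-1): strand 4 crosses under strand 3. Perm now: [1 2 3 4 5]
Gen 7 (s4^-1): strand 4 crosses under strand 5. Perm now: [1 2 3 5 4]
Gen 8 (s1): strand 1 crosses over strand 2. Perm now: [2 1 3 5 4]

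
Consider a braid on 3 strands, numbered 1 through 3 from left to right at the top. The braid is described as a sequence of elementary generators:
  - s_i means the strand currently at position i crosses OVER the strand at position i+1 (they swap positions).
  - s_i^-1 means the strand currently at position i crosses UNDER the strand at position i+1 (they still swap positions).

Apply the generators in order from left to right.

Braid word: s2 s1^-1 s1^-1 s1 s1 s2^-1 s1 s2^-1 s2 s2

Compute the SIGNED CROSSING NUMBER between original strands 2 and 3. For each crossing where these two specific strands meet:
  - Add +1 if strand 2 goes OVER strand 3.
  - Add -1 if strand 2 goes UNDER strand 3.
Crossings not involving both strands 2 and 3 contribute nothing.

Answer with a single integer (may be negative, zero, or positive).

Gen 1: 2 over 3. Both 2&3? yes. Contrib: +1. Sum: 1
Gen 2: crossing 1x3. Both 2&3? no. Sum: 1
Gen 3: crossing 3x1. Both 2&3? no. Sum: 1
Gen 4: crossing 1x3. Both 2&3? no. Sum: 1
Gen 5: crossing 3x1. Both 2&3? no. Sum: 1
Gen 6: 3 under 2. Both 2&3? yes. Contrib: +1. Sum: 2
Gen 7: crossing 1x2. Both 2&3? no. Sum: 2
Gen 8: crossing 1x3. Both 2&3? no. Sum: 2
Gen 9: crossing 3x1. Both 2&3? no. Sum: 2
Gen 10: crossing 1x3. Both 2&3? no. Sum: 2

Answer: 2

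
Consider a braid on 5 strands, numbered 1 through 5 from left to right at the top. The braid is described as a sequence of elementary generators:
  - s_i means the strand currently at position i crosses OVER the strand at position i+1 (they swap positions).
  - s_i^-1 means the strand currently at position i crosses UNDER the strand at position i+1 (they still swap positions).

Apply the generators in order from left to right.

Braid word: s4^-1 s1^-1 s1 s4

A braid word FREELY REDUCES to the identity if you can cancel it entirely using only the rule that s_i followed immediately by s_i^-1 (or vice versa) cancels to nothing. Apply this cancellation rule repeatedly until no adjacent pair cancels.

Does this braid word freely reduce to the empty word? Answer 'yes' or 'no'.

Answer: yes

Derivation:
Gen 1 (s4^-1): push. Stack: [s4^-1]
Gen 2 (s1^-1): push. Stack: [s4^-1 s1^-1]
Gen 3 (s1): cancels prior s1^-1. Stack: [s4^-1]
Gen 4 (s4): cancels prior s4^-1. Stack: []
Reduced word: (empty)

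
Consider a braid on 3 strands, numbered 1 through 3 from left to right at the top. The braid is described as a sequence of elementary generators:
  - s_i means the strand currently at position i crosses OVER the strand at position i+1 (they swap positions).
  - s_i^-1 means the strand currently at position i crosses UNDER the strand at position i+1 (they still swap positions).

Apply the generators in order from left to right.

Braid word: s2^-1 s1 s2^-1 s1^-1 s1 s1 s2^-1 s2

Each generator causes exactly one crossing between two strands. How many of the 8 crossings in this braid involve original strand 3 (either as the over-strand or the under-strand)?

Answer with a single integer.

Gen 1: crossing 2x3. Involves strand 3? yes. Count so far: 1
Gen 2: crossing 1x3. Involves strand 3? yes. Count so far: 2
Gen 3: crossing 1x2. Involves strand 3? no. Count so far: 2
Gen 4: crossing 3x2. Involves strand 3? yes. Count so far: 3
Gen 5: crossing 2x3. Involves strand 3? yes. Count so far: 4
Gen 6: crossing 3x2. Involves strand 3? yes. Count so far: 5
Gen 7: crossing 3x1. Involves strand 3? yes. Count so far: 6
Gen 8: crossing 1x3. Involves strand 3? yes. Count so far: 7

Answer: 7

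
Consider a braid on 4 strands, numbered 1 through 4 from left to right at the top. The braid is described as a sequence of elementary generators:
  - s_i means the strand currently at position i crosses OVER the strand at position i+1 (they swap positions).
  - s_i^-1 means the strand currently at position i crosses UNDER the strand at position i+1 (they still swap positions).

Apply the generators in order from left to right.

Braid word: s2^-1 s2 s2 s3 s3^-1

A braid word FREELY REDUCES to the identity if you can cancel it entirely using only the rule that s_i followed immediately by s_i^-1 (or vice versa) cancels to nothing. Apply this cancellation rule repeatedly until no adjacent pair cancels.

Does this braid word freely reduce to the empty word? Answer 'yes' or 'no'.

Gen 1 (s2^-1): push. Stack: [s2^-1]
Gen 2 (s2): cancels prior s2^-1. Stack: []
Gen 3 (s2): push. Stack: [s2]
Gen 4 (s3): push. Stack: [s2 s3]
Gen 5 (s3^-1): cancels prior s3. Stack: [s2]
Reduced word: s2

Answer: no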